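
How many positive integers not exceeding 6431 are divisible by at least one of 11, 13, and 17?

1351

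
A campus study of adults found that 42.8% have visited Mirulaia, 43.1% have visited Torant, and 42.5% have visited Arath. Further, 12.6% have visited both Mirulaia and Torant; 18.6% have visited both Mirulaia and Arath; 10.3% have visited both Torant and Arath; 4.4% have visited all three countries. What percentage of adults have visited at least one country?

91.3%

By inclusion–exclusion:
P(union) = 42.8 + 43.1 + 42.5 − 12.6 − 18.6 − 10.3 + 4.4 = 91.3%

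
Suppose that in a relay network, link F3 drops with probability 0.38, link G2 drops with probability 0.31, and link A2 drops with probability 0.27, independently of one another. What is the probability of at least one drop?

P(none) = (1 − 0.38) × (1 − 0.31) × (1 − 0.27) = 0.62 × 0.69 × 0.73 = 0.312294
P(at least one) = 1 − 0.312294 = 0.687706

0.687706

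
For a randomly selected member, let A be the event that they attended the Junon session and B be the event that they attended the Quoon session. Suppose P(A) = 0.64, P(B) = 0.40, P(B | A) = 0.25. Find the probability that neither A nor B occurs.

0.12

P(A ∩ B) = P(A)·P(B|A) = 0.64 × 0.25 = 0.16
Inclusion–exclusion gives
P(A ∪ B) = 0.64 + 0.40 − 0.16 = 0.88
P(none) = 1 − 0.88 = 0.12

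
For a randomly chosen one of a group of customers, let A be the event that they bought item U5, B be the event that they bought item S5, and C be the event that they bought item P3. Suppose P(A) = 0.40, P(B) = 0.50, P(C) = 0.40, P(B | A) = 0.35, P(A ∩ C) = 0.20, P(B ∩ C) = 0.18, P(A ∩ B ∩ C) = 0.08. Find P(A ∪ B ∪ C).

P(A ∩ B) = P(A)·P(B|A) = 0.40 × 0.35 = 0.14
Apply inclusion-exclusion:
P(A ∪ B ∪ C) = 0.40 + 0.50 + 0.40 − 0.14 − 0.20 − 0.18 + 0.08 = 0.86

0.86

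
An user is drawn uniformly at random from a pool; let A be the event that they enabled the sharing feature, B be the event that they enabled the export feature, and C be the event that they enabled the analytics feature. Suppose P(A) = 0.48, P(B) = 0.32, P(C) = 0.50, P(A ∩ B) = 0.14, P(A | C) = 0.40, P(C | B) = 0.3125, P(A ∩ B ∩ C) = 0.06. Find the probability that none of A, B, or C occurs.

P(A ∩ C) = P(C)·P(A|C) = 0.50 × 0.40 = 0.20
P(B ∩ C) = P(B)·P(C|B) = 0.32 × 0.3125 = 0.10
Inclusion–exclusion gives
P(A ∪ B ∪ C) = 0.48 + 0.32 + 0.50 − 0.14 − 0.20 − 0.10 + 0.06 = 0.92
P(none) = 1 − 0.92 = 0.08

0.08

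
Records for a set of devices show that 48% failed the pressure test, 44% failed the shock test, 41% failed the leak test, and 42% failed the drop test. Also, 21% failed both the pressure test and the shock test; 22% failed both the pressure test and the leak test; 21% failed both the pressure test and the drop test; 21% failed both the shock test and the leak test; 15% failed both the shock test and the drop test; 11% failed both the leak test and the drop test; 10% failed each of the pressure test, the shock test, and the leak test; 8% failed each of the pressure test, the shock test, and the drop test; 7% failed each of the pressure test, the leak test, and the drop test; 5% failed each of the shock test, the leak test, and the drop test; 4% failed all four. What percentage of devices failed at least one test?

90%

By inclusion-exclusion,
P(≥1) = 48 + 44 + 41 + 42 − 21 − 22 − 21 − 21 − 15 − 11 + 10 + 8 + 7 + 5 − 4 = 90%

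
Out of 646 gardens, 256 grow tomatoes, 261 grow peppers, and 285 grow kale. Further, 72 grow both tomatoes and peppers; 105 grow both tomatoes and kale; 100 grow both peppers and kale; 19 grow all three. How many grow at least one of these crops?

N(≥1) = 256 + 261 + 285 − 72 − 105 − 100 + 19 = 544

544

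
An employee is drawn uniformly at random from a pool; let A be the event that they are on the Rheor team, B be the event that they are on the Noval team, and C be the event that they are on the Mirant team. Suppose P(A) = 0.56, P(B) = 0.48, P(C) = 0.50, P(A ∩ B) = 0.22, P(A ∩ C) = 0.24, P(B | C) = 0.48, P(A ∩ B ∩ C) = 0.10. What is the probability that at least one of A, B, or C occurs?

P(B ∩ C) = P(C)·P(B|C) = 0.50 × 0.48 = 0.24
Inclusion–exclusion gives
P(A ∪ B ∪ C) = 0.56 + 0.48 + 0.50 − 0.22 − 0.24 − 0.24 + 0.10 = 0.94

0.94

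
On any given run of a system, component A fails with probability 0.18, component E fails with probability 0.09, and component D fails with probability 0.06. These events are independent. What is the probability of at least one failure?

Since the events are independent, P(none) is the product of the individual non-occurrence probabilities.
P(none) = (1 − 0.18) × (1 − 0.09) × (1 − 0.06) = 0.82 × 0.91 × 0.94 = 0.701428
P(at least one) = 1 − 0.701428 = 0.298572

0.298572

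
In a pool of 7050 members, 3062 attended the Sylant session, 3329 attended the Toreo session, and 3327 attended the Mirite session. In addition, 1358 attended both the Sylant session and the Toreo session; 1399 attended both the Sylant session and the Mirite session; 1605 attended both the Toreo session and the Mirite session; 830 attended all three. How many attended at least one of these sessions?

6186

N(≥1) = 3062 + 3329 + 3327 − 1358 − 1399 − 1605 + 830 = 6186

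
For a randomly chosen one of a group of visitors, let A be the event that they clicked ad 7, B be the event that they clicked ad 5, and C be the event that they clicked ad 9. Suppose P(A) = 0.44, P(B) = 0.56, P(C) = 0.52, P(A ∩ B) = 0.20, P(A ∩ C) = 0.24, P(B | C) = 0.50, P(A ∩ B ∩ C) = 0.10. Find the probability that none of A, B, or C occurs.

0.08

P(B ∩ C) = P(C)·P(B|C) = 0.52 × 0.50 = 0.26
Using inclusion–exclusion:
P(A ∪ B ∪ C) = 0.44 + 0.56 + 0.52 − 0.20 − 0.24 − 0.26 + 0.10 = 0.92
P(none) = 1 − 0.92 = 0.08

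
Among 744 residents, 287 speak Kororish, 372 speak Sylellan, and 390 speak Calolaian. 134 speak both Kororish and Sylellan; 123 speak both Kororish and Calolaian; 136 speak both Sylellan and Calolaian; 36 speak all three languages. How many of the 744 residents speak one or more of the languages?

692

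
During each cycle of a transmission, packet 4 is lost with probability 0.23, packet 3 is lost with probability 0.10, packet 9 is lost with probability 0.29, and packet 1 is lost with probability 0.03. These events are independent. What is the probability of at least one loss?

0.5227309

P(none) = (1 − 0.23) × (1 − 0.10) × (1 − 0.29) × (1 − 0.03) = 0.77 × 0.90 × 0.71 × 0.97 = 0.4772691
P(at least one) = 1 − 0.4772691 = 0.5227309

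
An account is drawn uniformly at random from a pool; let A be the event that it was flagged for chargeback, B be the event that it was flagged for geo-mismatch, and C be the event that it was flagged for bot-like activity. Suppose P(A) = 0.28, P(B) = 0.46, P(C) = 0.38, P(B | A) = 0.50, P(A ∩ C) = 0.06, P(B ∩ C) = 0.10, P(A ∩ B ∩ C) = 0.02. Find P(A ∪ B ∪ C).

P(A ∩ B) = P(A)·P(B|A) = 0.28 × 0.50 = 0.14
Apply inclusion-exclusion:
P(A ∪ B ∪ C) = 0.28 + 0.46 + 0.38 − 0.14 − 0.06 − 0.10 + 0.02 = 0.84

0.84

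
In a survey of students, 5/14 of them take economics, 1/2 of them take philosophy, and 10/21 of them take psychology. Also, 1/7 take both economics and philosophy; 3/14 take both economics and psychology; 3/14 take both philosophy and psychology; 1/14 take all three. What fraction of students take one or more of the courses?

Using inclusion–exclusion:
P(union) = 5/14 + 1/2 + 10/21 − 1/7 − 3/14 − 3/14 + 1/14 = 5/6

5/6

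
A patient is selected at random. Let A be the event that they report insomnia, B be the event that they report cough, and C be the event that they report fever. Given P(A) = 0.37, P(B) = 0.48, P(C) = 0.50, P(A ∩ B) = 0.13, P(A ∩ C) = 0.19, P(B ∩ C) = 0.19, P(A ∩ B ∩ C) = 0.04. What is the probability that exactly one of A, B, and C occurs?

P(exactly one) = 0.37 + 0.48 + 0.50 − 2·0.13 − 2·0.19 − 2·0.19 + 3·0.04 = 0.45

0.45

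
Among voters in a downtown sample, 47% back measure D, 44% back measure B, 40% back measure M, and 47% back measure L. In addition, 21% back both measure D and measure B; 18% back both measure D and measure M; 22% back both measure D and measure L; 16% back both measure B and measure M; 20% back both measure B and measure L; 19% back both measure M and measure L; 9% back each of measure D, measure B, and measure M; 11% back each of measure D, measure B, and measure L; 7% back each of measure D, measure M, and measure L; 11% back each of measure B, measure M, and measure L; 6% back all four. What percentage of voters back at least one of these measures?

94%

P(at least one) = 47 + 44 + 40 + 47 − 21 − 18 − 22 − 16 − 20 − 19 + 9 + 11 + 7 + 11 − 6 = 94%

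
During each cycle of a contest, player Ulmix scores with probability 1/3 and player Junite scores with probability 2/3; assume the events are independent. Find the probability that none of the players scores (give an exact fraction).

2/9

P(none) = (1 − 1/3) × (1 − 2/3) = 2/3 × 1/3 = 2/9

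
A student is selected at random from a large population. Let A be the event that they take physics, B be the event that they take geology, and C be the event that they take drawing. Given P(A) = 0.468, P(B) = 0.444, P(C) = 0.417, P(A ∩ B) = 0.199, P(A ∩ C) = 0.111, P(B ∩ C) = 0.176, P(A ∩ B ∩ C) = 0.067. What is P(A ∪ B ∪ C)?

P(A ∪ B ∪ C) = 0.468 + 0.444 + 0.417 − 0.199 − 0.111 − 0.176 + 0.067 = 0.910

0.910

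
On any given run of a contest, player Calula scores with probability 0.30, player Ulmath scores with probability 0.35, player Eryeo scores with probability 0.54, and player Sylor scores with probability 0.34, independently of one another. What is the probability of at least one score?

0.861862

P(none) = (1 − 0.30) × (1 − 0.35) × (1 − 0.54) × (1 − 0.34) = 0.70 × 0.65 × 0.46 × 0.66 = 0.138138
P(at least one) = 1 − 0.138138 = 0.861862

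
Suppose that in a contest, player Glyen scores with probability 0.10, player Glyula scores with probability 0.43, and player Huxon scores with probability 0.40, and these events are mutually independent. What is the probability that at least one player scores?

0.6922

P(none) = (1 − 0.10) × (1 − 0.43) × (1 − 0.40) = 0.90 × 0.57 × 0.60 = 0.3078
P(at least one) = 1 − 0.3078 = 0.6922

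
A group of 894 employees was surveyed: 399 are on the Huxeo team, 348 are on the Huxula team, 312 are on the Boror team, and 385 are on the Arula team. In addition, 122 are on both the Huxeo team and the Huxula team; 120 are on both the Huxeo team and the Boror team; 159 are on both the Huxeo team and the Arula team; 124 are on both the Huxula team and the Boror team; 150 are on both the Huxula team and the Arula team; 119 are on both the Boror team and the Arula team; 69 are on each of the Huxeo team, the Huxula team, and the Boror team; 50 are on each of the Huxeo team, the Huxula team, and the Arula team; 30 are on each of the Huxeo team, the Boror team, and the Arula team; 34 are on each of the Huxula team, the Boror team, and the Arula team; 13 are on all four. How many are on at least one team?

By inclusion-exclusion,
|union| = 399 + 348 + 312 + 385 − 122 − 120 − 159 − 124 − 150 − 119 + 69 + 50 + 30 + 34 − 13 = 820

820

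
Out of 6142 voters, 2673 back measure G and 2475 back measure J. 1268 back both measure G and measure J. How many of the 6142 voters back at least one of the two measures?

|at least one| = 2673 + 2475 − 1268 = 3880

3880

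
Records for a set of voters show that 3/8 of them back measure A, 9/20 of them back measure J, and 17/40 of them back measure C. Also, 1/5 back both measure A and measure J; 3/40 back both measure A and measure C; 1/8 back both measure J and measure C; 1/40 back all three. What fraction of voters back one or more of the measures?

P(≥1) = 3/8 + 9/20 + 17/40 − 1/5 − 3/40 − 1/8 + 1/40 = 7/8

7/8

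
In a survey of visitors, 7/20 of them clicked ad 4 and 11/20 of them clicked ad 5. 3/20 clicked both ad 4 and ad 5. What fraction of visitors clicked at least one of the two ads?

3/4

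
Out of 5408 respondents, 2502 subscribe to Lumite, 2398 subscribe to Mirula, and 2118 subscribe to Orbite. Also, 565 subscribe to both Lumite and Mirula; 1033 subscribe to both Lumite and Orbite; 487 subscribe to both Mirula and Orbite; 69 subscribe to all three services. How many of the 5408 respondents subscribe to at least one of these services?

By inclusion-exclusion,
|at least one| = 2502 + 2398 + 2118 − 565 − 1033 − 487 + 69 = 5002

5002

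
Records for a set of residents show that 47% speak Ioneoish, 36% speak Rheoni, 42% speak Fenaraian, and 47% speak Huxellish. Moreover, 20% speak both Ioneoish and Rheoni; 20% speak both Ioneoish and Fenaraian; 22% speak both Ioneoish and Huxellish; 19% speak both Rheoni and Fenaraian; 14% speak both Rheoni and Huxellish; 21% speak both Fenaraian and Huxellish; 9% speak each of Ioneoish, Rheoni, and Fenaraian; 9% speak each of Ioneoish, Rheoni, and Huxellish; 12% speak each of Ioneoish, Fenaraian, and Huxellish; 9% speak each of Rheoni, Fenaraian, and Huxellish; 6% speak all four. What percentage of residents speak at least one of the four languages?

P(union) = 47 + 36 + 42 + 47 − 20 − 20 − 22 − 19 − 14 − 21 + 9 + 9 + 12 + 9 − 6 = 89%

89%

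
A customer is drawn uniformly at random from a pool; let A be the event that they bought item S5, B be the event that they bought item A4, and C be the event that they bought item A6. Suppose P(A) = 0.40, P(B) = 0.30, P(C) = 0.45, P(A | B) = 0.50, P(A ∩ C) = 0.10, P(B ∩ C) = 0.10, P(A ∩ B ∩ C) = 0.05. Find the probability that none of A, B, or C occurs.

0.15

P(A ∩ B) = P(B)·P(A|B) = 0.30 × 0.50 = 0.15
Inclusion–exclusion gives
P(A ∪ B ∪ C) = 0.40 + 0.30 + 0.45 − 0.15 − 0.10 − 0.10 + 0.05 = 0.85
P(none) = 1 − 0.85 = 0.15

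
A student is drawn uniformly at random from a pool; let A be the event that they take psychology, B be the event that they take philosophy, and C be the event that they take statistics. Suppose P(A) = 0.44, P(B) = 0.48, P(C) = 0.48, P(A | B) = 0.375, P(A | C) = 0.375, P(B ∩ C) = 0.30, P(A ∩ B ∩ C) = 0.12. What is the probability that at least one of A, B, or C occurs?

0.86

P(A ∩ B) = P(B)·P(A|B) = 0.48 × 0.375 = 0.18
P(A ∩ C) = P(C)·P(A|C) = 0.48 × 0.375 = 0.18
Apply inclusion-exclusion:
P(A ∪ B ∪ C) = 0.44 + 0.48 + 0.48 − 0.18 − 0.18 − 0.30 + 0.12 = 0.86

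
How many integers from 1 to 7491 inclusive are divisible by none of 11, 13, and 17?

Using inclusion–exclusion:
⌊7491/11⌋ + ⌊7491/13⌋ + ⌊7491/17⌋ − ⌊7491/143⌋ − ⌊7491/187⌋ − ⌊7491/221⌋ + ⌊7491/2431⌋ = 681 + 576 + 440 − 52 − 40 − 33 + 3 = 1575
7491 − 1575 = 5916

5916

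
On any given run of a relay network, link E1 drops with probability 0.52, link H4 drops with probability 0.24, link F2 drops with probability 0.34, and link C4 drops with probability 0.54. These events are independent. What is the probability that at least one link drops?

0.88924672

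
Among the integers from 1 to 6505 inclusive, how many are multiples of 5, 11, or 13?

2138

⌊6505/5⌋ + ⌊6505/11⌋ + ⌊6505/13⌋ − ⌊6505/55⌋ − ⌊6505/65⌋ − ⌊6505/143⌋ + ⌊6505/715⌋ = 1301 + 591 + 500 − 118 − 100 − 45 + 9 = 2138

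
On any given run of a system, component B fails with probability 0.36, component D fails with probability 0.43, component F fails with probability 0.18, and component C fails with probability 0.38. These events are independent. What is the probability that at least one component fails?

Since the events are independent, P(none) is the product of the individual non-occurrence probabilities.
P(none) = (1 − 0.36) × (1 − 0.43) × (1 − 0.18) × (1 − 0.38) = 0.64 × 0.57 × 0.82 × 0.62 = 0.18546432
P(at least one) = 1 − 0.18546432 = 0.81453568

0.81453568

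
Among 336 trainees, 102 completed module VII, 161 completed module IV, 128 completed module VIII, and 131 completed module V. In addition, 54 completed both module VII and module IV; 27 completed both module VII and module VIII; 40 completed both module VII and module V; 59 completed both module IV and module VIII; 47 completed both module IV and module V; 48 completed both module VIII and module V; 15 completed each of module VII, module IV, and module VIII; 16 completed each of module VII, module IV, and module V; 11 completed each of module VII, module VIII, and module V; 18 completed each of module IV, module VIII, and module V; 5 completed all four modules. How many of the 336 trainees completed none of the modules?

34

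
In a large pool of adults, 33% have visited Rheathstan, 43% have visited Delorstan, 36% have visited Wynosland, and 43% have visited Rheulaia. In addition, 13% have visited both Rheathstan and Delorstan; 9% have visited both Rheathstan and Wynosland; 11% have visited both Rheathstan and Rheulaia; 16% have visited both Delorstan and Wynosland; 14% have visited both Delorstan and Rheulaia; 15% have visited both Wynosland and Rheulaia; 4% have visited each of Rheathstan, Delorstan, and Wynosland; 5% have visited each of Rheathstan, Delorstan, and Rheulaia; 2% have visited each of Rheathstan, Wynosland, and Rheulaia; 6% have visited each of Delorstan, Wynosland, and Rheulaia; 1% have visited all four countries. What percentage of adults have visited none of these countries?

7%

P(at least one) = 33 + 43 + 36 + 43 − 13 − 9 − 11 − 16 − 14 − 15 + 4 + 5 + 2 + 6 − 1 = 93%
P(none) = 100% − 93% = 7%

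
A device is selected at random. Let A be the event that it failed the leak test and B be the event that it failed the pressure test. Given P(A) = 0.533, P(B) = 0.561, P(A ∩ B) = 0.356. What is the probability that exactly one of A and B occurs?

0.382

Using the inclusion–exclusion count for exactly one event:
P(exactly one) = 0.533 + 0.561 − 2·0.356 = 0.382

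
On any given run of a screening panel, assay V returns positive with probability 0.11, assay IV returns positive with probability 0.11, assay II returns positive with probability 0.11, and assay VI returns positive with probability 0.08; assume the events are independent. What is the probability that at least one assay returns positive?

0.35142852

P(none) = (1 − 0.11) × (1 − 0.11) × (1 − 0.11) × (1 − 0.08) = 0.89 × 0.89 × 0.89 × 0.92 = 0.64857148
P(at least one) = 1 − 0.64857148 = 0.35142852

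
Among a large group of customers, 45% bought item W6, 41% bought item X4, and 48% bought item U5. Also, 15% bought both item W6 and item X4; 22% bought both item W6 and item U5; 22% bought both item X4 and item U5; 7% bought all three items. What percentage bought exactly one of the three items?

37%

Using the inclusion–exclusion count for exactly one event:
P(exactly one) = 45 + 41 + 48 − 2·15 − 2·22 − 2·22 + 3·7 = 37%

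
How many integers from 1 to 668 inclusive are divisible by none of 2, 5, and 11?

334 + 133 + 60 − 66 − 30 − 12 + 6 = 425
668 − 425 = 243

243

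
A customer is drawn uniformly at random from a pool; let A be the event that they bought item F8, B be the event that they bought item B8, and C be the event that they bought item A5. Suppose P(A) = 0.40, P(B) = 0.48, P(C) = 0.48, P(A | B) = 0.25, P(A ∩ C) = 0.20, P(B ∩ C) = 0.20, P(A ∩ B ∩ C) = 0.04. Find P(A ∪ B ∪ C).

0.88

P(A ∩ B) = P(B)·P(A|B) = 0.48 × 0.25 = 0.12
Apply inclusion-exclusion:
P(A ∪ B ∪ C) = 0.40 + 0.48 + 0.48 − 0.12 − 0.20 − 0.20 + 0.04 = 0.88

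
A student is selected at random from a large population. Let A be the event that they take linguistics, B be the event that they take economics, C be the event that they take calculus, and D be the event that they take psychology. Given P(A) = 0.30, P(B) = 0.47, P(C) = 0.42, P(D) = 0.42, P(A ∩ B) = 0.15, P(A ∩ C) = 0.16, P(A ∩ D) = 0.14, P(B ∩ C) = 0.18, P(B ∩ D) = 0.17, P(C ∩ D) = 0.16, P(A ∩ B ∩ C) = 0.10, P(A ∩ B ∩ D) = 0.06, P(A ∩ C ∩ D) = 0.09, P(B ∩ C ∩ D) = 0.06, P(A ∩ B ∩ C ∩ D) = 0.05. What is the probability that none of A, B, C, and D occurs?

0.09

Inclusion–exclusion gives
P(A ∪ B ∪ C ∪ D) = 0.30 + 0.47 + 0.42 + 0.42 − 0.15 − 0.16 − 0.14 − 0.18 − 0.17 − 0.16 + 0.10 + 0.06 + 0.09 + 0.06 − 0.05 = 0.91
P(none) = 1 − 0.91 = 0.09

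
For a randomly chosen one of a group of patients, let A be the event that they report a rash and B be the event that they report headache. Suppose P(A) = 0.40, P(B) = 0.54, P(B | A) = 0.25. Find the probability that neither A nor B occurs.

P(A ∩ B) = P(A)·P(B|A) = 0.40 × 0.25 = 0.10
By inclusion-exclusion,
P(A ∪ B) = 0.40 + 0.54 − 0.10 = 0.84
P(none) = 1 − 0.84 = 0.16

0.16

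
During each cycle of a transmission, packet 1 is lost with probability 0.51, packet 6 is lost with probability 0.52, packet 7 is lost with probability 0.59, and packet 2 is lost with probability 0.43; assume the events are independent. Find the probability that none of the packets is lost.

P(none) = (1 − 0.51) × (1 − 0.52) × (1 − 0.59) × (1 − 0.43) = 0.49 × 0.48 × 0.41 × 0.57 = 0.05496624

0.05496624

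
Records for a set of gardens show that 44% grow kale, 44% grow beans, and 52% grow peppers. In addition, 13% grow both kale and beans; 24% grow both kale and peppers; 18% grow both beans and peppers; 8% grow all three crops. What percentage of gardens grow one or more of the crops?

93%

Inclusion–exclusion gives
P(at least one) = 44 + 44 + 52 − 13 − 24 − 18 + 8 = 93%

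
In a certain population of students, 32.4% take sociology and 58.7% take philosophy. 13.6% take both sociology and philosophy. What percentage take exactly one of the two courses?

P(exactly one) = 32.4 + 58.7 − 2·13.6 = 63.9%

63.9%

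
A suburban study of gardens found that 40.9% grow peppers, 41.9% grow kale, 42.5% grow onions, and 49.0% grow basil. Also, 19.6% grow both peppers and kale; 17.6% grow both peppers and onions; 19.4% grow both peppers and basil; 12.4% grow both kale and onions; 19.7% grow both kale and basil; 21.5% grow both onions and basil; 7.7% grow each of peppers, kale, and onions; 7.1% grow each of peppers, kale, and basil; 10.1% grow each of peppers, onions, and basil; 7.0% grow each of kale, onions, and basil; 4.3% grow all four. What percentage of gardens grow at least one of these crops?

Using inclusion–exclusion:
P(union) = 40.9 + 41.9 + 42.5 + 49.0 − 19.6 − 17.6 − 19.4 − 12.4 − 19.7 − 21.5 + 7.7 + 7.1 + 10.1 + 7.0 − 4.3 = 91.7%

91.7%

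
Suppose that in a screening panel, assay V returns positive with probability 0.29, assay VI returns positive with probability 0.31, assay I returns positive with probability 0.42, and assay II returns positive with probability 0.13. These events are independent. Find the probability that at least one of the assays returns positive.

P(none) = (1 − 0.29) × (1 − 0.31) × (1 − 0.42) × (1 − 0.13) = 0.71 × 0.69 × 0.58 × 0.87 = 0.24720354
P(at least one) = 1 − 0.24720354 = 0.75279646

0.75279646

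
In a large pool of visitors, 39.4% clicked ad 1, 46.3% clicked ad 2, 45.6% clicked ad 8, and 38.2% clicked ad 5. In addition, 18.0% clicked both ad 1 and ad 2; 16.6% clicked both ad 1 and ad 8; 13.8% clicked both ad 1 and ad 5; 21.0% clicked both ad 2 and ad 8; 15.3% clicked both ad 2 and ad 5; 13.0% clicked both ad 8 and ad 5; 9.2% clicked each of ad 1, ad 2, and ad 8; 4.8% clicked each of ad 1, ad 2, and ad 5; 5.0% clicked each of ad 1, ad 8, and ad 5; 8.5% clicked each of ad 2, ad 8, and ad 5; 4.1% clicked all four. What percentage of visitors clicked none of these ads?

4.8%

P(union) = 39.4 + 46.3 + 45.6 + 38.2 − 18.0 − 16.6 − 13.8 − 21.0 − 15.3 − 13.0 + 9.2 + 4.8 + 5.0 + 8.5 − 4.1 = 95.2%
P(none) = 100% − 95.2% = 4.8%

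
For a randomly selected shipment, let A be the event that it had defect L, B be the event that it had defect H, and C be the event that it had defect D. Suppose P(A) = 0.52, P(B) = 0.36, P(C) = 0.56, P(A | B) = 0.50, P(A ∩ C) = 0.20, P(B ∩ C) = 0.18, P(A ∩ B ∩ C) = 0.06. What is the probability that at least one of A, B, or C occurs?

0.94

P(A ∩ B) = P(B)·P(A|B) = 0.36 × 0.50 = 0.18
By inclusion–exclusion:
P(A ∪ B ∪ C) = 0.52 + 0.36 + 0.56 − 0.18 − 0.20 − 0.18 + 0.06 = 0.94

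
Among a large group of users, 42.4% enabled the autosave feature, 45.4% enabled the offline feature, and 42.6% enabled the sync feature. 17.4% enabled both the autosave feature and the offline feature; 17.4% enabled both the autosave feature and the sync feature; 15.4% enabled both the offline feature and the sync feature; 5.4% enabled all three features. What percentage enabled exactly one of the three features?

46.2%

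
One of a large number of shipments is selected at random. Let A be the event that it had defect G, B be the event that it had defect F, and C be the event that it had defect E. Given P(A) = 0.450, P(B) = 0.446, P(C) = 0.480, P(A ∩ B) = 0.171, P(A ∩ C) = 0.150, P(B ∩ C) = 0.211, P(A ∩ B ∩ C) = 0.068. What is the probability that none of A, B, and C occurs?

P(A ∪ B ∪ C) = 0.450 + 0.446 + 0.480 − 0.171 − 0.150 − 0.211 + 0.068 = 0.912
P(none) = 1 − 0.912 = 0.088

0.088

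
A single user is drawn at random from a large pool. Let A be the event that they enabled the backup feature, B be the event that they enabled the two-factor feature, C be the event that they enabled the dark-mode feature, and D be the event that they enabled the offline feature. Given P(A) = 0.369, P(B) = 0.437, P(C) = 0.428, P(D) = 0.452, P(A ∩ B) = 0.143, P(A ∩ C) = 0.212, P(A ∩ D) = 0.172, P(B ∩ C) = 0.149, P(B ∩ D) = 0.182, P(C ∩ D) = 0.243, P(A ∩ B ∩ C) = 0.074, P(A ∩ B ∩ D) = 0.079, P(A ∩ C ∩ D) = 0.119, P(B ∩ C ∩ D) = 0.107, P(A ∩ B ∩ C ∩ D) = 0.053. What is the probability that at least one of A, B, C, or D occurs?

0.911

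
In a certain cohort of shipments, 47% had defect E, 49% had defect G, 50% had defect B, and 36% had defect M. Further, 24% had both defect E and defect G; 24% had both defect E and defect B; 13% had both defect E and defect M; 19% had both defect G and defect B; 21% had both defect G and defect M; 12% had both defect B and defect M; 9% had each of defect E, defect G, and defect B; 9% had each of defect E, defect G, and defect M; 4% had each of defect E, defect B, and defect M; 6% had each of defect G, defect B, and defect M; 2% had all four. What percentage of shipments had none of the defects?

Apply inclusion-exclusion:
P(union) = 47 + 49 + 50 + 36 − 24 − 24 − 13 − 19 − 21 − 12 + 9 + 9 + 4 + 6 − 2 = 95%
P(none) = 100% − 95% = 5%

5%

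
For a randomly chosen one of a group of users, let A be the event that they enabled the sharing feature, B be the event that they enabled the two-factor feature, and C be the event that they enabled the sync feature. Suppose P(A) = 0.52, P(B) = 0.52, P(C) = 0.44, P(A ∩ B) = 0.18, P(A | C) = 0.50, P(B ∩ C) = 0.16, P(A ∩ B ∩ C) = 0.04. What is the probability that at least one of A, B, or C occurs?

P(A ∩ C) = P(C)·P(A|C) = 0.44 × 0.50 = 0.22
Apply inclusion-exclusion:
P(A ∪ B ∪ C) = 0.52 + 0.52 + 0.44 − 0.18 − 0.22 − 0.16 + 0.04 = 0.96

0.96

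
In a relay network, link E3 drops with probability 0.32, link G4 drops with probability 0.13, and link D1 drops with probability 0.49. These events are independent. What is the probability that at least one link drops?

0.698284

P(none) = (1 − 0.32) × (1 − 0.13) × (1 − 0.49) = 0.68 × 0.87 × 0.51 = 0.301716
P(at least one) = 1 − 0.301716 = 0.698284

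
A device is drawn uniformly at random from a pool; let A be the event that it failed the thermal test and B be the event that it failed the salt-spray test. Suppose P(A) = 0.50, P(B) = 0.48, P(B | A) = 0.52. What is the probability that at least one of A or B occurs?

0.72

P(A ∩ B) = P(A)·P(B|A) = 0.50 × 0.52 = 0.26
By inclusion–exclusion:
P(A ∪ B) = 0.50 + 0.48 − 0.26 = 0.72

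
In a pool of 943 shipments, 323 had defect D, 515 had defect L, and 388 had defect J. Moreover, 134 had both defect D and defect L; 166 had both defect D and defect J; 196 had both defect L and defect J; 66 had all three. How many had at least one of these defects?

796

By inclusion–exclusion:
N(≥1) = 323 + 515 + 388 − 134 − 166 − 196 + 66 = 796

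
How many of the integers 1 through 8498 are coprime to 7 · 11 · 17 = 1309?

floor(8498/7) + floor(8498/11) + floor(8498/17) − floor(8498/77) − floor(8498/119) − floor(8498/187) + floor(8498/1309) = 1214 + 772 + 499 − 110 − 71 − 45 + 6 = 2265
8498 − 2265 = 6233

6233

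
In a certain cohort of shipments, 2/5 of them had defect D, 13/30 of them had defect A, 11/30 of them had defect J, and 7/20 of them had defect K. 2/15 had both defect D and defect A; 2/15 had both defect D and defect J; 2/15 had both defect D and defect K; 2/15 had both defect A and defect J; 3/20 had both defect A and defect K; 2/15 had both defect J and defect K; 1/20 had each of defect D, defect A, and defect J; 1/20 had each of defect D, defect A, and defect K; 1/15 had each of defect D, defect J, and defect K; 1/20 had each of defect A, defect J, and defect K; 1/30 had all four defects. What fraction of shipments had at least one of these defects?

P(≥1) = 2/5 + 13/30 + 11/30 + 7/20 − 2/15 − 2/15 − 2/15 − 2/15 − 3/20 − 2/15 + 1/20 + 1/20 + 1/15 + 1/20 − 1/30 = 11/12

11/12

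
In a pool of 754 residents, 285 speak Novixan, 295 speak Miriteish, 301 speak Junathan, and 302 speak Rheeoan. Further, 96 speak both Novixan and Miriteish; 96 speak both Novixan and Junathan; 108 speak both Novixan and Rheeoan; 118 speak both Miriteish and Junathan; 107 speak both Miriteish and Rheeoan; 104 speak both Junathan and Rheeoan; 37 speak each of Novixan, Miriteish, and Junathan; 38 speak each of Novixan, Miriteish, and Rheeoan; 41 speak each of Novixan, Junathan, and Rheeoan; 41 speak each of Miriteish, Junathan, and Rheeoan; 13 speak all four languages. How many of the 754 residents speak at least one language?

By inclusion–exclusion:
N(≥1) = 285 + 295 + 301 + 302 − 96 − 96 − 108 − 118 − 107 − 104 + 37 + 38 + 41 + 41 − 13 = 698

698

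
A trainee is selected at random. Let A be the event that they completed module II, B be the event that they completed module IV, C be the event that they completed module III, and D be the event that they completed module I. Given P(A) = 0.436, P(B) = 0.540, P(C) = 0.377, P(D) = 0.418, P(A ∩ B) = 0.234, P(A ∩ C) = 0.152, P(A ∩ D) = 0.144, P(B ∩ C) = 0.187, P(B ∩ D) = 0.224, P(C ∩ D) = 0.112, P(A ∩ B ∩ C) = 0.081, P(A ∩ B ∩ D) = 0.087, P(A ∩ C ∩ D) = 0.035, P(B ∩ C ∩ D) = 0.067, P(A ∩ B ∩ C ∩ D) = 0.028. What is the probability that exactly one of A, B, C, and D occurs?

0.363

Using the inclusion–exclusion count for exactly one event:
P(exactly one) = 0.436 + 0.540 + 0.377 + 0.418 − 2·0.234 − 2·0.152 − 2·0.144 − 2·0.187 − 2·0.224 − 2·0.112 + 3·0.081 + 3·0.087 + 3·0.035 + 3·0.067 − 4·0.028 = 0.363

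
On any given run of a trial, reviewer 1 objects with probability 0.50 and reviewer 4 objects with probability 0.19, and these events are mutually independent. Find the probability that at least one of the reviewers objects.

P(none) = (1 − 0.50) × (1 − 0.19) = 0.50 × 0.81 = 0.405
P(at least one) = 1 − 0.405 = 0.595

0.595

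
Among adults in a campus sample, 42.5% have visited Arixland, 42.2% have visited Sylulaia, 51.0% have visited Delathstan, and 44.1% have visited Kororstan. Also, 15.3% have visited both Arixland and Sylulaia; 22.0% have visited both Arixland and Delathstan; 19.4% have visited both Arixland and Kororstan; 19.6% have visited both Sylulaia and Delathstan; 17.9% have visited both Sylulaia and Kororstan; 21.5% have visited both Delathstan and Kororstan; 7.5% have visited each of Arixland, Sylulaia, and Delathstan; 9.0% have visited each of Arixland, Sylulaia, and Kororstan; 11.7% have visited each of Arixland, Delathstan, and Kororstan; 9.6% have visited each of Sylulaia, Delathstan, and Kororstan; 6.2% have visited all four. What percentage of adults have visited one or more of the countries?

95.7%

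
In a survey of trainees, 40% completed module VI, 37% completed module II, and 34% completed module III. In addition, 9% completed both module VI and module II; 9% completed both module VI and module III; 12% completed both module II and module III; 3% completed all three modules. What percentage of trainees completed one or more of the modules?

84%

By inclusion–exclusion:
P(union) = 40 + 37 + 34 − 9 − 9 − 12 + 3 = 84%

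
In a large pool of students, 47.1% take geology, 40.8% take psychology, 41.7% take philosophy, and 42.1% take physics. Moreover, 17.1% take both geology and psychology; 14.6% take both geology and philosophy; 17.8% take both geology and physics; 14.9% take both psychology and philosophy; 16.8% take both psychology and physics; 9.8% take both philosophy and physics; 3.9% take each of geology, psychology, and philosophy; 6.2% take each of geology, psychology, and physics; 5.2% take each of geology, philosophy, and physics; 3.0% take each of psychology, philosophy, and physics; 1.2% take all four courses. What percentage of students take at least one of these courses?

97.8%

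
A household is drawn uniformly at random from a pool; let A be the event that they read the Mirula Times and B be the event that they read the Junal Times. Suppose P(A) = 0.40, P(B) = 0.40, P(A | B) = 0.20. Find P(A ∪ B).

P(A ∩ B) = P(B)·P(A|B) = 0.40 × 0.20 = 0.08
By inclusion-exclusion,
P(A ∪ B) = 0.40 + 0.40 − 0.08 = 0.72

0.72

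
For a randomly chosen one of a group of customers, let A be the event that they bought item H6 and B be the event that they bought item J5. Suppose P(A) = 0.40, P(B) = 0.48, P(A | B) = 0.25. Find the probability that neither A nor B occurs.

0.24

P(A ∩ B) = P(B)·P(A|B) = 0.48 × 0.25 = 0.12
P(A ∪ B) = 0.40 + 0.48 − 0.12 = 0.76
P(none) = 1 − 0.76 = 0.24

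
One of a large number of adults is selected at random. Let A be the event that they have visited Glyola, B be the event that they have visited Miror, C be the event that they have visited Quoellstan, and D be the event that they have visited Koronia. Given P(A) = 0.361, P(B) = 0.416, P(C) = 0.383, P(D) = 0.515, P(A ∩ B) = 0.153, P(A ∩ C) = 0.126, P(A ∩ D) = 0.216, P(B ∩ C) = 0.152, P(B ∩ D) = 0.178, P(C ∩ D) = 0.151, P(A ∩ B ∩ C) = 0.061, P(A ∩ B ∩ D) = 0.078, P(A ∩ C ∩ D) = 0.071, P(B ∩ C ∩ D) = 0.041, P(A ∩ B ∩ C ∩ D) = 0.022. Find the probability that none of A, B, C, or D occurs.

0.072

P(A ∪ B ∪ C ∪ D) = 0.361 + 0.416 + 0.383 + 0.515 − 0.153 − 0.126 − 0.216 − 0.152 − 0.178 − 0.151 + 0.061 + 0.078 + 0.071 + 0.041 − 0.022 = 0.928
P(none) = 1 − 0.928 = 0.072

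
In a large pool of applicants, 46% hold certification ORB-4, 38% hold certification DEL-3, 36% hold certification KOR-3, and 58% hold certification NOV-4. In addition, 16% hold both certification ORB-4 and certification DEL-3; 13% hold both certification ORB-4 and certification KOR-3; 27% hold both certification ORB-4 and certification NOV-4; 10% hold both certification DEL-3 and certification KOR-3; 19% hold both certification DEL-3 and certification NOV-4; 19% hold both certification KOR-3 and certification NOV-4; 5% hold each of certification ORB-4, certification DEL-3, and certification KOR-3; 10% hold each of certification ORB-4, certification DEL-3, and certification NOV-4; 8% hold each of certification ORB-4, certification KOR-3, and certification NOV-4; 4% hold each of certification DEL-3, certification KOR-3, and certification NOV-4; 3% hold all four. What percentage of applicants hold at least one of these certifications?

By inclusion-exclusion,
P(union) = 46 + 38 + 36 + 58 − 16 − 13 − 27 − 10 − 19 − 19 + 5 + 10 + 8 + 4 − 3 = 98%

98%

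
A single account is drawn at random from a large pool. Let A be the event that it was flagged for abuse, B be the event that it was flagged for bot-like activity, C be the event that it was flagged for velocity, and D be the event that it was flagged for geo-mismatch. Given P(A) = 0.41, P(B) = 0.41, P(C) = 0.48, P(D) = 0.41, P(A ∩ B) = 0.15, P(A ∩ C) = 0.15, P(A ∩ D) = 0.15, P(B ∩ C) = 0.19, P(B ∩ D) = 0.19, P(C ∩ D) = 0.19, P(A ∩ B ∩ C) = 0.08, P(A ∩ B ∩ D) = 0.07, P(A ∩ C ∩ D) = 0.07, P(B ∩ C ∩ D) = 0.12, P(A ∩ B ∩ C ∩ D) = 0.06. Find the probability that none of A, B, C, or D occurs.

0.03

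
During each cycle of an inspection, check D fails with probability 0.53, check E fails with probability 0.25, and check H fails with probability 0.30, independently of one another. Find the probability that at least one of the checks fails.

0.75325

P(none) = (1 − 0.53) × (1 − 0.25) × (1 − 0.30) = 0.47 × 0.75 × 0.70 = 0.24675
P(at least one) = 1 − 0.24675 = 0.75325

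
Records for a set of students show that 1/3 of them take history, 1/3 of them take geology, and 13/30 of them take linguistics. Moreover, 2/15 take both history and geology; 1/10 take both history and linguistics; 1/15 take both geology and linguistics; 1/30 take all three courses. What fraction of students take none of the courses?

Using inclusion–exclusion:
P(at least one) = 1/3 + 1/3 + 13/30 − 2/15 − 1/10 − 1/15 + 1/30 = 5/6
P(none) = 1 − 5/6 = 1/6

1/6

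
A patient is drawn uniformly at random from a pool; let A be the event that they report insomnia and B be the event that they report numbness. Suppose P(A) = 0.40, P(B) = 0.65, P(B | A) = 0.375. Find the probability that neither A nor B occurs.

P(A ∩ B) = P(A)·P(B|A) = 0.40 × 0.375 = 0.15
P(A ∪ B) = 0.40 + 0.65 − 0.15 = 0.90
P(none) = 1 − 0.90 = 0.10

0.10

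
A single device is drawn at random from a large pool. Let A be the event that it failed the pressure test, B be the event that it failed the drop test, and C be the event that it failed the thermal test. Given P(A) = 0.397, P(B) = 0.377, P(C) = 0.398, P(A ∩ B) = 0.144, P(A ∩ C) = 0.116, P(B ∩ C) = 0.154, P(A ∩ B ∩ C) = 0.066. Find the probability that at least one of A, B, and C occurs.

Inclusion–exclusion gives
P(A ∪ B ∪ C) = 0.397 + 0.377 + 0.398 − 0.144 − 0.116 − 0.154 + 0.066 = 0.824

0.824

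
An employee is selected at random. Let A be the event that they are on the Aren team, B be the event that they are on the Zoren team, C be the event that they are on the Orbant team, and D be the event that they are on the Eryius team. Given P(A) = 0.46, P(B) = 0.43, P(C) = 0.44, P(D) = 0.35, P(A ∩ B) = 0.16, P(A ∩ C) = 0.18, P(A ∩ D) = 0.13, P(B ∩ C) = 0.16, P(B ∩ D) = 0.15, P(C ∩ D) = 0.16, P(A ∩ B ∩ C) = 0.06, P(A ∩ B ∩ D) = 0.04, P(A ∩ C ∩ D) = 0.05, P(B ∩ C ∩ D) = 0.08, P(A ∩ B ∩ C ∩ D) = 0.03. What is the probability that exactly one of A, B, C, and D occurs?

By inclusion–exclusion (exactly-one form):
P(exactly one) = 0.46 + 0.43 + 0.44 + 0.35 − 2·0.16 − 2·0.18 − 2·0.13 − 2·0.16 − 2·0.15 − 2·0.16 + 3·0.06 + 3·0.04 + 3·0.05 + 3·0.08 − 4·0.03 = 0.37

0.37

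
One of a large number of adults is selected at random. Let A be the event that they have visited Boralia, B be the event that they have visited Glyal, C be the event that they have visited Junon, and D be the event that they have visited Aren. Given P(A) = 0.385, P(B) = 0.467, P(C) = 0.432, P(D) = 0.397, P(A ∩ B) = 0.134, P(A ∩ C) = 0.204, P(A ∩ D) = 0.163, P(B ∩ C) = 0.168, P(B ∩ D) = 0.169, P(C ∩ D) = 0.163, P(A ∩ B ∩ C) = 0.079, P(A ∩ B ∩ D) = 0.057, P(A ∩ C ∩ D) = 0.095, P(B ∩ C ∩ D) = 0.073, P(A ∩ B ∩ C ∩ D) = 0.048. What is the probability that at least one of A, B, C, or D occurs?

0.936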